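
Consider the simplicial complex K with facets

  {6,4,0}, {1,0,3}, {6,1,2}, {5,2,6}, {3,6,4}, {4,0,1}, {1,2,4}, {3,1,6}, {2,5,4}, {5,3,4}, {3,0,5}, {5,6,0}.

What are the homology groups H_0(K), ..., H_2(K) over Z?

H_0 ≅ Z,  H_1 ≅ Z/2,  H_2 = 0.

We work with the vertex ordering 0 < 1 < 2 < 3 < 4 < 5 < 6. The simplices of K, each written with vertices in increasing order, are:

  0-simplices (7): [0], [1], [2], [3], [4], [5], [6]
  1-simplices (18): [0,1], [0,3], [0,4], [0,5], [0,6], [1,2], [1,3], [1,4], [1,6], [2,4], [2,5], [2,6], [3,4], [3,5], [3,6], [4,5], [4,6], [5,6]
  2-simplices (12): [0,1,3], [0,1,4], [0,3,5], [0,4,6], [0,5,6], [1,2,4], [1,2,6], [1,3,6], [2,4,5], [2,5,6], [3,4,5], [3,4,6]

Hence C_0 ≅ Z^7, C_1 ≅ Z^18, C_2 ≅ Z^12.

The boundary map ∂_1: C_1 → C_0 sends each edge [p,q] (with p < q) to q − p.
The 7×18 boundary matrix has rank 6 and Smith normal form diag(1,1,1,1,1,1).

∂_2: C_2 → C_1 acts by ∂[p,q,r] = [q,r] − [p,r] + [p,q]. For instance
  ∂[1,3,6] = [3,6] − [1,6] + [1,3],
  ∂[1,2,6] = [2,6] − [1,6] + [1,2].
As a 18×12 matrix over Z this has rank 12, with invariant factors (1,1,1,1,1,1,1,1,1,1,1,2).

Now H_k = ker ∂_k / im ∂_{k+1}, so:

  H_0: rank C_0 − rank ∂_1 = 7 − 6 = 1, and the invariant factors of ∂_1 are all 1, so H_0 = Z.
  H_1: rank ker ∂_1 − rank ∂_2 = (18 − 6) − 12 = 0, and ∂_2 has invariant factor 2 > 1, so H_1 = Z/2.
  H_2: rank ker ∂_2 − rank ∂_3 = (12 − 12) − 0 = 0, and there is no ∂_3, so H_2 = 0.

(K is a triangulation of the real projective plane RP^2.)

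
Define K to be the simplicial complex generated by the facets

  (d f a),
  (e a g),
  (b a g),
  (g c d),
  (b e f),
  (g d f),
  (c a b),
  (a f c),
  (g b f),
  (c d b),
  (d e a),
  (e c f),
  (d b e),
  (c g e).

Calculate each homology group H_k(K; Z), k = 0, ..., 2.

Order the vertices as a < b < c < d < e < f < g. Listing each simplex with vertices in this order, K has dimension 2 with simplices:

  0-simplices (7): a, b, c, d, e, f, g
  1-simplices (21): ab, ac, ad, ae, af, ag, bc, bd, be, bf, bg, cd, ce, cf, cg, de, df, dg, ef, eg, fg
  2-simplices (14): abc, abg, acf, ade, adf, aeg, bcd, bde, bef, bfg, cdg, cef, ceg, dfg

Hence C_0 ≅ Z^7, C_1 ≅ Z^21, C_2 ≅ Z^14.

∂_1: C_1 → C_0 maps an edge to its endpoints' difference, ∂[p,q] = q − p. For instance
  ∂eg = g − e.
This gives a 7×21 integer matrix of rank 6; reducing to Smith normal form yields diagonal entries (1,1,1,1,1,1).

∂_2: C_2 → C_1 acts by ∂[p,q,r] = [q,r] − [p,r] + [p,q]. For instance
  ∂ceg = eg − cg + ce,
  ∂bcd = cd − bd + bc.
This gives a 21×14 integer matrix of rank 13; reducing to Smith normal form yields diagonal entries (1,1,1,1,1,1,1,1,1,1,1,1,1).

From H_k ≅ ker(∂_k) / im(∂_{k+1}) we obtain:

  H_0: rank C_0 − rank ∂_1 = 7 − 6 = 1, and the invariant factors of ∂_1 are all 1, so H_0 = Z.
  H_1: rank ker ∂_1 − rank ∂_2 = (21 − 6) − 13 = 2, and the invariant factors of ∂_2 are all 1, so H_1 = Z^2.
  H_2: rank ker ∂_2 − rank ∂_3 = (14 − 13) − 0 = 1, and there is no ∂_3, so H_2 = Z.

As a check, the Euler characteristic is 7 − 21 + 14 = 0, which agrees with 1 − 2 + 1 = 0.
(K is a triangulation of the torus T^2.)

H_0 ≅ Z,  H_1 ≅ Z^2,  H_2 ≅ Z.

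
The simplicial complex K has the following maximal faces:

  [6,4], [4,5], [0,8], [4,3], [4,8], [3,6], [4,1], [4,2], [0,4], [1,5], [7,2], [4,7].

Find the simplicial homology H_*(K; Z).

H_0 = Z,  H_1 = Z^4.

Take the total order 0 < 1 < 2 < 3 < 4 < 5 < 6 < 7 < 8 on the vertex set. Then K (dimension 1) consists of the simplices:

  0-simplices (9): [0], [1], [2], [3], [4], [5], [6], [7], [8]
  1-simplices (12): [0,4], [0,8], [1,4], [1,5], [2,4], [2,7], [3,4], [3,6], [4,5], [4,6], [4,7], [4,8]

Hence C_0 ≅ Z^9, C_1 ≅ Z^12.

∂_1: C_1 → C_0 maps an edge to its endpoints' difference, ∂[p,q] = q − p.
The 9×12 boundary matrix has rank 8 and Smith normal form diag(1,1,1,1,1,1,1,1).

Computing H_k = (kernel of ∂_k) / (image of ∂_{k+1}):

  H_0: rank C_0 − rank ∂_1 = 9 − 8 = 1, and the invariant factors of ∂_1 are all 1, so H_0 = Z.
  H_1: rank ker ∂_1 − rank ∂_2 = (12 − 8) − 0 = 4, and there is no ∂_2, so H_1 = Z^4.

As a check, the Euler characteristic is 9 − 12 = -3, which agrees with 1 − 4 = -3.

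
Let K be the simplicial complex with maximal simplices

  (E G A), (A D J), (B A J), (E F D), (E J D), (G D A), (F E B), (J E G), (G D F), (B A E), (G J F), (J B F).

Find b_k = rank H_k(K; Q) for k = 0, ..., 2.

Fix the vertex order A < B < D < E < F < G < J and write every simplex with vertices in increasing order. Then dim K = 2 and the simplices of K are:

  0-simplices (7): A, B, D, E, F, G, J
  1-simplices (18): AB, AD, AE, AG, AJ, BE, BF, BJ, DE, DF, DG, DJ, EF, EG, EJ, FG, FJ, GJ
  2-simplices (12): ABE, ABJ, ADG, ADJ, AEG, BEF, BFJ, DEF, DEJ, DFG, EGJ, FGJ

Hence C_0 ≅ Z^7, C_1 ≅ Z^18, C_2 ≅ Z^12.

Boundary ∂_1: C_1 → C_0 maps an edge to its endpoints' difference, ∂[p,q] = q − p. For instance
  ∂FG = G − F.
The resulting 7×18 matrix has rank 6, and its Smith normal form has invariant factors (1,1,1,1,1,1).

Boundary ∂_2: C_2 → C_1 acts by ∂[p,q,r] = [q,r] − [p,r] + [p,q]. For instance
  ∂ADG = DG − AG + AD,
  ∂BFJ = FJ − BJ + BF.
The resulting 18×12 matrix has rank 12, and its Smith normal form has invariant factors (1,1,1,1,1,1,1,1,1,1,1,2).

From H_k ≅ ker(∂_k) / im(∂_{k+1}) we obtain:

  H_0: rank C_0 − rank ∂_1 = 7 − 6 = 1, and the invariant factors of ∂_1 are all 1, so H_0 = Z.
  H_1: rank ker ∂_1 − rank ∂_2 = (18 − 6) − 12 = 0, and ∂_2 has invariant factor 2 > 1, so H_1 = Z/2.
  H_2: rank ker ∂_2 − rank ∂_3 = (12 − 12) − 0 = 0, and there is no ∂_3, so H_2 = 0.

Hence the Betti numbers are b_0 = 1, b_1 = 0, b_2 = 0.

b_0 = 1, b_1 = 0, b_2 = 0.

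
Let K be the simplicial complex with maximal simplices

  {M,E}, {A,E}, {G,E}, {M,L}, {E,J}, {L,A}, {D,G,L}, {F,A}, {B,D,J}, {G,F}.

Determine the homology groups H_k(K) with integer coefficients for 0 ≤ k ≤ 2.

Fix the vertex order A < B < D < E < F < G < J < L < M and write every simplex with vertices in increasing order. Then dim K = 2 and the simplices of K are:

  0-simplices (9): A, B, D, E, F, G, J, L, M
  1-simplices (14): AE, AF, AL, BD, BJ, DG, DJ, DL, EG, EJ, EM, FG, GL, LM
  2-simplices (2): BDJ, DGL

giving chain groups C_0 ≅ Z^9, C_1 ≅ Z^14, C_2 ≅ Z^2.

The boundary map ∂_1: C_1 → C_0 sends each edge [p,q] (with p < q) to q − p. For instance
  ∂DG = G − D.
The 9×14 boundary matrix has rank 8 and Smith normal form diag(1,1,1,1,1,1,1,1).

∂_2: C_2 → C_1 maps a triangle to the signed sum of its edges. For instance
  ∂DGL = GL − DL + DG,
  ∂BDJ = DJ − BJ + BD.
The 14×2 boundary matrix has rank 2 and Smith normal form diag(1,1).

Computing H_k = (kernel of ∂_k) / (image of ∂_{k+1}):

  H_0: rank C_0 − rank ∂_1 = 9 − 8 = 1, and the invariant factors of ∂_1 are all 1, so H_0 ≅ Z.
  H_1: rank ker ∂_1 − rank ∂_2 = (14 − 8) − 2 = 4, and the invariant factors of ∂_2 are all 1, so H_1 ≅ Z^4.
  H_2: rank ker ∂_2 − rank ∂_3 = (2 − 2) − 0 = 0, and there is no ∂_3, so H_2 ≅ 0.

H_0 = Z,  H_1 = Z^4,  H_2 = 0.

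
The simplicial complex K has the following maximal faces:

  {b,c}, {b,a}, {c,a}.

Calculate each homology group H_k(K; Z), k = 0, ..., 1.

H_0 ≅ Z,  H_1 ≅ Z.

Order the vertices as a < b < c. Listing each simplex with vertices in this order, K has dimension 1 with simplices:

  0-simplices (3): a, b, c
  1-simplices (3): ab, ac, bc

Hence C_0 ≅ Z^3, C_1 ≅ Z^3.

∂_1: C_1 → C_0 maps an edge to its endpoints' difference, ∂[p,q] = q − p. For instance
  ∂bc = c − b.
This gives a 3×3 integer matrix of rank 2; reducing to Smith normal form yields diagonal entries (1,1).

Now H_k = ker ∂_k / im ∂_{k+1}, so:

  H_0: rank C_0 − rank ∂_1 = 3 − 2 = 1, and the invariant factors of ∂_1 are all 1, so H_0 = Z.
  H_1: rank ker ∂_1 − rank ∂_2 = (3 − 2) − 0 = 1, and there is no ∂_2, so H_1 = Z.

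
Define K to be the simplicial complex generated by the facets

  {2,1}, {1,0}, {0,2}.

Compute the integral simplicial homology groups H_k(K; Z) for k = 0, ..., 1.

Take the total order 0 < 1 < 2 on the vertex set. Then K (dimension 1) consists of the simplices:

  0-simplices (3): [0], [1], [2]
  1-simplices (3): [0,1], [0,2], [1,2]

so the chain groups are C_0 ≅ Z^3, C_1 ≅ Z^3.

∂_1: C_1 → C_0 is given by ∂[p,q] = [q] − [p].
The resulting 3×3 matrix has rank 2, and its Smith normal form has invariant factors (1,1).

Reading off H_k = ker ∂_k / im ∂_{k+1}:

  H_0: rank C_0 − rank ∂_1 = 3 − 2 = 1, and the invariant factors of ∂_1 are all 1, so H_0 ≅ Z.
  H_1: rank ker ∂_1 − rank ∂_2 = (3 − 2) − 0 = 1, and there is no ∂_2, so H_1 ≅ Z.

H_0 ≅ Z,  H_1 ≅ Z.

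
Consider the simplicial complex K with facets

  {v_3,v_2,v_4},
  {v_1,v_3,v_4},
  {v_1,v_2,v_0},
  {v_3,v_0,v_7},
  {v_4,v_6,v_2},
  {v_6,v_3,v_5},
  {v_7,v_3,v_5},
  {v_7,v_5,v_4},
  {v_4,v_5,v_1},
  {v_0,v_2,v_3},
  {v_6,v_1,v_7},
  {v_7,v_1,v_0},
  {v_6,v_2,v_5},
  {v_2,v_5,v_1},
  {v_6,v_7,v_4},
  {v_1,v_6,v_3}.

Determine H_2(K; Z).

Order the vertices as v_0 < v_1 < v_2 < v_3 < v_4 < v_5 < v_6 < v_7. Listing each simplex with vertices in this order, K has dimension 2 with simplices:

  0-simplices (8): [v_0], [v_1], [v_2], [v_3], [v_4], [v_5], [v_6], [v_7]
  1-simplices (24): (24 of them)
  2-simplices (16): (16 of them)

Hence C_0 ≅ Z^8, C_1 ≅ Z^24, C_2 ≅ Z^16.

∂_1: C_1 → C_0 maps an edge to its endpoints' difference, ∂[p,q] = q − p.
This gives a 8×24 integer matrix of rank 7; reducing to Smith normal form yields diagonal entries (1,1,1,1,1,1,1).

Boundary ∂_2: C_2 → C_1 maps a triangle to the signed sum of its edges. For instance
  ∂[v_2,v_5,v_6] = [v_5,v_6] − [v_2,v_6] + [v_2,v_5],
  ∂[v_0,v_1,v_7] = [v_1,v_7] − [v_0,v_7] + [v_0,v_1].
This gives a 24×16 integer matrix of rank 15; reducing to Smith normal form yields diagonal entries (1,1,1,1,1,1,1,1,1,1,1,1,1,1,1).

Reading off H_k = ker ∂_k / im ∂_{k+1}:

  H_2: rank ker ∂_2 − rank ∂_3 = (16 − 15) − 0 = 1, and there is no ∂_3, so H_2 = Z.

(K is a triangulation of the torus T^2.)

H_2 = Z.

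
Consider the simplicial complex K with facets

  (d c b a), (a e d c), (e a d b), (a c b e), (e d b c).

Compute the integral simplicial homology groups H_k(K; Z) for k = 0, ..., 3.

We work with the vertex ordering a < b < c < d < e. The simplices of K, each written with vertices in increasing order, are:

  0-simplices (5): a, b, c, d, e
  1-simplices (10): ab, ac, ad, ae, bc, bd, be, cd, ce, de
  2-simplices (10): abc, abd, abe, acd, ace, ade, bcd, bce, bde, cde
  3-simplices (5): abcd, abce, abde, acde, bcde

so the chain groups are C_0 ≅ Z^5, C_1 ≅ Z^10, C_2 ≅ Z^10, C_3 ≅ Z^5.

The boundary map ∂_1: C_1 → C_0 is given by ∂[p,q] = [q] − [p]. For instance
  ∂ce = e − c.
As a 5×10 matrix over Z this has rank 4, with invariant factors (1,1,1,1).

Boundary ∂_2: C_2 → C_1 maps a triangle to the signed sum of its edges. For instance
  ∂bcd = cd − bd + bc,
  ∂abc = bc − ac + ab.
The resulting 10×10 matrix has rank 6, and its Smith normal form has invariant factors (1,1,1,1,1,1).

∂_3: C_3 → C_2 sends each 3-simplex σ to the alternating sum Σ_i (−1)^i (σ with its i-th vertex removed). For instance
  ∂bcde = cde − bde + bce − bcd,
  ∂abde = bde − ade + abe − abd.
The resulting 10×5 matrix has rank 4, and its Smith normal form has invariant factors (1,1,1,1).

Reading off H_k = ker ∂_k / im ∂_{k+1}:

  H_0: rank C_0 − rank ∂_1 = 5 − 4 = 1, and the invariant factors of ∂_1 are all 1, so H_0 = Z.
  H_1: rank ker ∂_1 − rank ∂_2 = (10 − 4) − 6 = 0, and the invariant factors of ∂_2 are all 1, so H_1 = 0.
  H_2: rank ker ∂_2 − rank ∂_3 = (10 − 6) − 4 = 0, and the invariant factors of ∂_3 are all 1, so H_2 = 0.
  H_3: rank ker ∂_3 − rank ∂_4 = (5 − 4) − 0 = 1, and there is no ∂_4, so H_3 = Z.

(K is a triangulation of the 3-sphere S^3.)

H_0 = Z,  H_1 = 0,  H_2 = 0,  H_3 = Z.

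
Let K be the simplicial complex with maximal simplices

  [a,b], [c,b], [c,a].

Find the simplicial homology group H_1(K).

H_1 = Z.

We work with the vertex ordering a < b < c. The simplices of K, each written with vertices in increasing order, are:

  0-simplices (3): a, b, c
  1-simplices (3): ab, ac, bc

so the chain groups are C_0 ≅ Z^3, C_1 ≅ Z^3.

Boundary ∂_1: C_1 → C_0 is given by ∂[p,q] = [q] − [p].
As a 3×3 matrix over Z this has rank 2, with invariant factors (1,1).

Reading off H_k = ker ∂_k / im ∂_{k+1}:

  H_1: rank ker ∂_1 − rank ∂_2 = (3 − 2) − 0 = 1, and there is no ∂_2, so H_1 = Z.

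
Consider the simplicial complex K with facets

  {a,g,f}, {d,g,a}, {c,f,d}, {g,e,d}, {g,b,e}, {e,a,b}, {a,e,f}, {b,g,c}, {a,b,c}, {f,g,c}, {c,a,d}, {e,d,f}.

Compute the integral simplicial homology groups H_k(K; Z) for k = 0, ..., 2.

H_0 = Z,  H_1 = Z/2,  H_2 = 0.

Take the total order a < b < c < d < e < f < g on the vertex set. Then K (dimension 2) consists of the simplices:

  0-simplices (7): a, b, c, d, e, f, g
  1-simplices (18): ab, ac, ad, ae, af, ag, bc, be, bg, cd, cf, cg, de, df, dg, ef, eg, fg
  2-simplices (12): abc, abe, acd, adg, aef, afg, bcg, beg, cdf, cfg, def, deg

giving chain groups C_0 ≅ Z^7, C_1 ≅ Z^18, C_2 ≅ Z^12.

The boundary map ∂_1: C_1 → C_0 maps an edge to its endpoints' difference, ∂[p,q] = q − p.
The 7×18 boundary matrix has rank 6 and Smith normal form diag(1,1,1,1,1,1).

Boundary ∂_2: C_2 → C_1 sends each 2-simplex [p,q,r] to [q,r] − [p,r] + [p,q]. For instance
  ∂aef = ef − af + ae,
  ∂beg = eg − bg + be.
As a 18×12 matrix over Z this has rank 12, with invariant factors (1,1,1,1,1,1,1,1,1,1,1,2).

Computing H_k = (kernel of ∂_k) / (image of ∂_{k+1}):

  H_0: rank C_0 − rank ∂_1 = 7 − 6 = 1, and the invariant factors of ∂_1 are all 1, so H_0 = Z.
  H_1: rank ker ∂_1 − rank ∂_2 = (18 − 6) − 12 = 0, and ∂_2 has invariant factor 2 > 1, so H_1 = Z/2.
  H_2: rank ker ∂_2 − rank ∂_3 = (12 − 12) − 0 = 0, and there is no ∂_3, so H_2 = 0.

(K is a triangulation of the real projective plane RP^2.)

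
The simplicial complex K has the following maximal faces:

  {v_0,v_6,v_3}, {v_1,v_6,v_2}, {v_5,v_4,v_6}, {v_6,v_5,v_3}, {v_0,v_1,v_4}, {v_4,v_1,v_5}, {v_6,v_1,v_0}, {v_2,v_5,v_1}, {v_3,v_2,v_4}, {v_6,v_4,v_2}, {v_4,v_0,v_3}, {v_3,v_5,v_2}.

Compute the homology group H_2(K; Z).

Take the total order v_0 < v_1 < v_2 < v_3 < v_4 < v_5 < v_6 on the vertex set. Then K (dimension 2) consists of the simplices:

  0-simplices (7): [v_0], [v_1], [v_2], [v_3], [v_4], [v_5], [v_6]
  1-simplices (18): (18 of them)
  2-simplices (12): (12 of them)

Hence C_0 ≅ Z^7, C_1 ≅ Z^18, C_2 ≅ Z^12.

Boundary ∂_1: C_1 → C_0 is given by ∂[p,q] = [q] − [p].
The 7×18 boundary matrix has rank 6 and Smith normal form diag(1,1,1,1,1,1).

Boundary ∂_2: C_2 → C_1 maps a triangle to the signed sum of its edges. For instance
  ∂[v_3,v_5,v_6] = [v_5,v_6] − [v_3,v_6] + [v_3,v_5],
  ∂[v_2,v_3,v_5] = [v_3,v_5] − [v_2,v_5] + [v_2,v_3].
The 18×12 boundary matrix has rank 12 and Smith normal form diag(1,1,1,1,1,1,1,1,1,1,1,2).

Computing H_k = (kernel of ∂_k) / (image of ∂_{k+1}):

  H_2: rank ker ∂_2 − rank ∂_3 = (12 − 12) − 0 = 0, and there is no ∂_3, so H_2 ≅ 0.

H_2 = 0.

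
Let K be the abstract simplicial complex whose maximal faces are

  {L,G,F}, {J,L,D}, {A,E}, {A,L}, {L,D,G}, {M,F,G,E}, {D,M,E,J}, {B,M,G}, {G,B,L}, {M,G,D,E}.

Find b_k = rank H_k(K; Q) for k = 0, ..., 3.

Fix the vertex order A < B < D < E < F < G < J < L < M and write every simplex with vertices in increasing order. Then dim K = 3 and the simplices of K are:

  0-simplices (9): A, B, D, E, F, G, J, L, M
  1-simplices (21): AE, AL, BG, BL, BM, DE, DG, DJ, DL, DM, EF, EG, EJ, EM, FG, FL, FM, GL, GM, JL, JM
  2-simplices (15): BGL, BGM, DEG, DEJ, DEM, DGL, DGM, DJL, DJM, EFG, EFM, EGM, EJM, FGL, FGM
  3-simplices (3): DEGM, DEJM, EFGM

giving chain groups C_0 ≅ Z^9, C_1 ≅ Z^21, C_2 ≅ Z^15, C_3 ≅ Z^3.

∂_1: C_1 → C_0 sends each edge [p,q] (with p < q) to q − p.
As a 9×21 matrix over Z this has rank 8, with invariant factors (1,1,1,1,1,1,1,1).

The boundary map ∂_2: C_2 → C_1 acts by ∂[p,q,r] = [q,r] − [p,r] + [p,q]. For instance
  ∂DJL = JL − DL + DJ,
  ∂FGM = GM − FM + FG.
This gives a 21×15 integer matrix of rank 12; reducing to Smith normal form yields diagonal entries (1,1,1,1,1,1,1,1,1,1,1,1).

∂_3: C_3 → C_2 sends each 3-simplex σ to the alternating sum Σ_i (−1)^i (σ with its i-th vertex removed). For instance
  ∂DEJM = EJM − DJM + DEM − DEJ,
  ∂DEGM = EGM − DGM + DEM − DEG.
The 15×3 boundary matrix has rank 3 and Smith normal form diag(1,1,1).

Now H_k = ker ∂_k / im ∂_{k+1}, so:

  H_0: rank C_0 − rank ∂_1 = 9 − 8 = 1, and the invariant factors of ∂_1 are all 1, so H_0 = Z.
  H_1: rank ker ∂_1 − rank ∂_2 = (21 − 8) − 12 = 1, and the invariant factors of ∂_2 are all 1, so H_1 = Z.
  H_2: rank ker ∂_2 − rank ∂_3 = (15 − 12) − 3 = 0, and the invariant factors of ∂_3 are all 1, so H_2 = 0.
  H_3: rank ker ∂_3 − rank ∂_4 = (3 − 3) − 0 = 0, and there is no ∂_4, so H_3 = 0.

Hence the Betti numbers are b_0 = 1, b_1 = 1, b_2 = 0, b_3 = 0.

b_0 = 1, b_1 = 1, b_2 = 0, b_3 = 0.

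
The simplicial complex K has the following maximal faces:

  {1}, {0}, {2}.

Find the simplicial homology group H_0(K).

Take the total order 0 < 1 < 2 on the vertex set. Then K (dimension 0) consists of the simplices:

  0-simplices (3): [0], [1], [2]

so the chain groups are C_0 ≅ Z^3.

Computing H_k = (kernel of ∂_k) / (image of ∂_{k+1}):

  H_0: rank C_0 − rank ∂_1 = 3 − 0 = 3, and there is no ∂_1, so H_0 ≅ Z^3.

(K is a triangulation of a set of 3 points.)

H_0 = Z^3.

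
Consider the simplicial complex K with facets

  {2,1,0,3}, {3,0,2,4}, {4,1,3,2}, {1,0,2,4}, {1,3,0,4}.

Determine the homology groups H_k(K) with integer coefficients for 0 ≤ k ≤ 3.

H_0 = Z,  H_1 = 0,  H_2 = 0,  H_3 = Z.

Order the vertices as 0 < 1 < 2 < 3 < 4. Listing each simplex with vertices in this order, K has dimension 3 with simplices:

  0-simplices (5): [0], [1], [2], [3], [4]
  1-simplices (10): [0,1], [0,2], [0,3], [0,4], [1,2], [1,3], [1,4], [2,3], [2,4], [3,4]
  2-simplices (10): [0,1,2], [0,1,3], [0,1,4], [0,2,3], [0,2,4], [0,3,4], [1,2,3], [1,2,4], [1,3,4], [2,3,4]
  3-simplices (5): [0,1,2,3], [0,1,2,4], [0,1,3,4], [0,2,3,4], [1,2,3,4]

Hence C_0 ≅ Z^5, C_1 ≅ Z^10, C_2 ≅ Z^10, C_3 ≅ Z^5.

∂_1: C_1 → C_0 sends each edge [p,q] (with p < q) to q − p. For instance
  ∂[3,4] = [4] − [3].
The resulting 5×10 matrix has rank 4, and its Smith normal form has invariant factors (1,1,1,1).

Boundary ∂_2: C_2 → C_1 sends each 2-simplex [p,q,r] to [q,r] − [p,r] + [p,q]. For instance
  ∂[0,3,4] = [3,4] − [0,4] + [0,3],
  ∂[1,2,3] = [2,3] − [1,3] + [1,2].
As a 10×10 matrix over Z this has rank 6, with invariant factors (1,1,1,1,1,1).

∂_3: C_3 → C_2 sends each 3-simplex σ to the alternating sum Σ_i (−1)^i (σ with its i-th vertex removed). For instance
  ∂[0,1,2,3] = [1,2,3] − [0,2,3] + [0,1,3] − [0,1,2],
  ∂[0,1,3,4] = [1,3,4] − [0,3,4] + [0,1,4] − [0,1,3].
The resulting 10×5 matrix has rank 4, and its Smith normal form has invariant factors (1,1,1,1).

From H_k ≅ ker(∂_k) / im(∂_{k+1}) we obtain:

  H_0: rank C_0 − rank ∂_1 = 5 − 4 = 1, and the invariant factors of ∂_1 are all 1, so H_0 = Z.
  H_1: rank ker ∂_1 − rank ∂_2 = (10 − 4) − 6 = 0, and the invariant factors of ∂_2 are all 1, so H_1 = 0.
  H_2: rank ker ∂_2 − rank ∂_3 = (10 − 6) − 4 = 0, and the invariant factors of ∂_3 are all 1, so H_2 = 0.
  H_3: rank ker ∂_3 − rank ∂_4 = (5 − 4) − 0 = 1, and there is no ∂_4, so H_3 = Z.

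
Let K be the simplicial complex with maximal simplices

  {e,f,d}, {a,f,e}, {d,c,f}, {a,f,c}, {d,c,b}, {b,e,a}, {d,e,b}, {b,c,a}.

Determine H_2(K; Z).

H_2 ≅ Z.

Take the total order a < b < c < d < e < f on the vertex set. Then K (dimension 2) consists of the simplices:

  0-simplices (6): a, b, c, d, e, f
  1-simplices (12): ab, ac, ae, af, bc, bd, be, cd, cf, de, df, ef
  2-simplices (8): abc, abe, acf, aef, bcd, bde, cdf, def

giving chain groups C_0 ≅ Z^6, C_1 ≅ Z^12, C_2 ≅ Z^8.

The boundary map ∂_1: C_1 → C_0 sends each edge [p,q] (with p < q) to q − p.
The 6×12 boundary matrix has rank 5 and Smith normal form diag(1,1,1,1,1).

Boundary ∂_2: C_2 → C_1 acts by ∂[p,q,r] = [q,r] − [p,r] + [p,q]. For instance
  ∂bde = de − be + bd,
  ∂bcd = cd − bd + bc.
As a 12×8 matrix over Z this has rank 7, with invariant factors (1,1,1,1,1,1,1).

Reading off H_k = ker ∂_k / im ∂_{k+1}:

  H_2: rank ker ∂_2 − rank ∂_3 = (8 − 7) − 0 = 1, and there is no ∂_3, so H_2 ≅ Z.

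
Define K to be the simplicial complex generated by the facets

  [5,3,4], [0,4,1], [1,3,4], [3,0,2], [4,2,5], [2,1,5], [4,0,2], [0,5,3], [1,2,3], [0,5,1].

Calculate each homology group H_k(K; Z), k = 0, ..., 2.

H_0 = Z,  H_1 = Z/2,  H_2 = 0.

We work with the vertex ordering 0 < 1 < 2 < 3 < 4 < 5. The simplices of K, each written with vertices in increasing order, are:

  0-simplices (6): [0], [1], [2], [3], [4], [5]
  1-simplices (15): [0,1], [0,2], [0,3], [0,4], [0,5], [1,2], [1,3], [1,4], [1,5], [2,3], [2,4], [2,5], [3,4], [3,5], [4,5]
  2-simplices (10): [0,1,4], [0,1,5], [0,2,3], [0,2,4], [0,3,5], [1,2,3], [1,2,5], [1,3,4], [2,4,5], [3,4,5]

giving chain groups C_0 ≅ Z^6, C_1 ≅ Z^15, C_2 ≅ Z^10.

∂_1: C_1 → C_0 sends each edge [p,q] (with p < q) to q − p. For instance
  ∂[0,1] = [1] − [0].
As a 6×15 matrix over Z this has rank 5, with invariant factors (1,1,1,1,1).

Boundary ∂_2: C_2 → C_1 acts by ∂[p,q,r] = [q,r] − [p,r] + [p,q]. For instance
  ∂[1,3,4] = [3,4] − [1,4] + [1,3],
  ∂[1,2,5] = [2,5] − [1,5] + [1,2].
The resulting 15×10 matrix has rank 10, and its Smith normal form has invariant factors (1,1,1,1,1,1,1,1,1,2).

Now H_k = ker ∂_k / im ∂_{k+1}, so:

  H_0: rank C_0 − rank ∂_1 = 6 − 5 = 1, and the invariant factors of ∂_1 are all 1, so H_0 ≅ Z.
  H_1: rank ker ∂_1 − rank ∂_2 = (15 − 5) − 10 = 0, and ∂_2 has invariant factor 2 > 1, so H_1 ≅ Z/2.
  H_2: rank ker ∂_2 − rank ∂_3 = (10 − 10) − 0 = 0, and there is no ∂_3, so H_2 ≅ 0.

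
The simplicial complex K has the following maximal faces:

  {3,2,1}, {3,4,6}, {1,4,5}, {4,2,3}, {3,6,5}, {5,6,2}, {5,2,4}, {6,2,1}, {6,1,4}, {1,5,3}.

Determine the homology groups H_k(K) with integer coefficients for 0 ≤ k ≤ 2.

Order the vertices as 1 < 2 < 3 < 4 < 5 < 6. Listing each simplex with vertices in this order, K has dimension 2 with simplices:

  0-simplices (6): [1], [2], [3], [4], [5], [6]
  1-simplices (15): [1,2], [1,3], [1,4], [1,5], [1,6], [2,3], [2,4], [2,5], [2,6], [3,4], [3,5], [3,6], [4,5], [4,6], [5,6]
  2-simplices (10): [1,2,3], [1,2,6], [1,3,5], [1,4,5], [1,4,6], [2,3,4], [2,4,5], [2,5,6], [3,4,6], [3,5,6]

so the chain groups are C_0 ≅ Z^6, C_1 ≅ Z^15, C_2 ≅ Z^10.

The boundary map ∂_1: C_1 → C_0 sends each edge [p,q] (with p < q) to q − p. For instance
  ∂[4,5] = [5] − [4].
The 6×15 boundary matrix has rank 5 and Smith normal form diag(1,1,1,1,1).

The boundary map ∂_2: C_2 → C_1 sends each 2-simplex [p,q,r] to [q,r] − [p,r] + [p,q]. For instance
  ∂[1,4,6] = [4,6] − [1,6] + [1,4],
  ∂[2,4,5] = [4,5] − [2,5] + [2,4].
The resulting 15×10 matrix has rank 10, and its Smith normal form has invariant factors (1,1,1,1,1,1,1,1,1,2).

Now H_k = ker ∂_k / im ∂_{k+1}, so:

  H_0: rank C_0 − rank ∂_1 = 6 − 5 = 1, and the invariant factors of ∂_1 are all 1, so H_0 ≅ Z.
  H_1: rank ker ∂_1 − rank ∂_2 = (15 − 5) − 10 = 0, and ∂_2 has invariant factor 2 > 1, so H_1 ≅ Z/2.
  H_2: rank ker ∂_2 − rank ∂_3 = (10 − 10) − 0 = 0, and there is no ∂_3, so H_2 ≅ 0.

H_0 = Z,  H_1 = Z/2,  H_2 = 0.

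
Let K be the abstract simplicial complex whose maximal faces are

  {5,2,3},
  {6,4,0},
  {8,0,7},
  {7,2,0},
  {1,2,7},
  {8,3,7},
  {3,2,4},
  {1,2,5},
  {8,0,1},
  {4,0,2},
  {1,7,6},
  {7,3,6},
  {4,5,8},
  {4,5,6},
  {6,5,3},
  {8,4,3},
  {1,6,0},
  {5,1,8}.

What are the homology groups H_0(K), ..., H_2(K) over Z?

H_0 = Z,  H_1 = Z ⊕ Z_2,  H_2 = 0.

Take the total order 0 < 1 < 2 < 3 < 4 < 5 < 6 < 7 < 8 on the vertex set. Then K (dimension 2) consists of the simplices:

  0-simplices (9): [0], [1], [2], [3], [4], [5], [6], [7], [8]
  1-simplices (27): (27 of them)
  2-simplices (18): [0,1,6], [0,1,8], [0,2,4], [0,2,7], [0,4,6], [0,7,8], [1,2,5], [1,2,7], [1,5,8], [1,6,7], [2,3,4], [2,3,5], [3,4,8], [3,5,6], [3,6,7], [3,7,8], [4,5,6], [4,5,8]

Hence C_0 ≅ Z^9, C_1 ≅ Z^27, C_2 ≅ Z^18.

The boundary map ∂_1: C_1 → C_0 is given by ∂[p,q] = [q] − [p]. For instance
  ∂[1,2] = [2] − [1].
As a 9×27 matrix over Z this has rank 8, with invariant factors (1,1,1,1,1,1,1,1).

The boundary map ∂_2: C_2 → C_1 sends each 2-simplex [p,q,r] to [q,r] − [p,r] + [p,q]. For instance
  ∂[0,2,7] = [2,7] − [0,7] + [0,2],
  ∂[1,2,5] = [2,5] − [1,5] + [1,2].
The 27×18 boundary matrix has rank 18 and Smith normal form diag(1,1,1,1,1,1,1,1,1,1,1,1,1,1,1,1,1,2).

Reading off H_k = ker ∂_k / im ∂_{k+1}:

  H_0: rank C_0 − rank ∂_1 = 9 − 8 = 1, and the invariant factors of ∂_1 are all 1, so H_0 = Z.
  H_1: rank ker ∂_1 − rank ∂_2 = (27 − 8) − 18 = 1, and ∂_2 has invariant factor 2 > 1, so H_1 = Z ⊕ Z_2.
  H_2: rank ker ∂_2 − rank ∂_3 = (18 − 18) − 0 = 0, and there is no ∂_3, so H_2 = 0.

As a check, the Euler characteristic is 9 − 27 + 18 = 0, which agrees with 1 − 1 + 0 = 0.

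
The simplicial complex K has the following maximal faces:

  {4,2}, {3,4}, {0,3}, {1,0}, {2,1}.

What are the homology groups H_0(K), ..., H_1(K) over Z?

K has 5 vertices, 5 edges.
rank ∂_0 = 0, rank ∂_1 = 4 ⇒ b_0 = 5 − 0 − 4 = 1; all invariant factors of ∂_1 are 1 so no torsion. So H_0 ≅ Z.
rank ∂_1 = 4, rank ∂_2 = 0 ⇒ b_1 = 5 − 4 − 0 = 1. So H_1 ≅ Z.

H_0 ≅ Z,  H_1 ≅ Z.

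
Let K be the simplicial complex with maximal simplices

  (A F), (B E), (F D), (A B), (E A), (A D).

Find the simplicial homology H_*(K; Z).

Fix the vertex order A < B < D < E < F and write every simplex with vertices in increasing order. Then dim K = 1 and the simplices of K are:

  0-simplices (5): A, B, D, E, F
  1-simplices (6): AB, AD, AE, AF, BE, DF

Hence C_0 ≅ Z^5, C_1 ≅ Z^6.

The boundary map ∂_1: C_1 → C_0 sends each edge [p,q] (with p < q) to q − p.
As a 5×6 matrix over Z this has rank 4, with invariant factors (1,1,1,1).

Reading off H_k = ker ∂_k / im ∂_{k+1}:

  H_0: rank C_0 − rank ∂_1 = 5 − 4 = 1, and the invariant factors of ∂_1 are all 1, so H_0 ≅ Z.
  H_1: rank ker ∂_1 − rank ∂_2 = (6 − 4) − 0 = 2, and there is no ∂_2, so H_1 ≅ Z^2.

H_0 ≅ Z,  H_1 ≅ Z^2.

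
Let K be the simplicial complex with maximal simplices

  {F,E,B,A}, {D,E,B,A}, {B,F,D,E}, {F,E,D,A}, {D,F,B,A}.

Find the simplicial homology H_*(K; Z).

H_0 ≅ Z,  H_1 = 0,  H_2 = 0,  H_3 ≅ Z.

Take the total order A < B < D < E < F on the vertex set. Then K (dimension 3) consists of the simplices:

  0-simplices (5): A, B, D, E, F
  1-simplices (10): AB, AD, AE, AF, BD, BE, BF, DE, DF, EF
  2-simplices (10): ABD, ABE, ABF, ADE, ADF, AEF, BDE, BDF, BEF, DEF
  3-simplices (5): ABDE, ABDF, ABEF, ADEF, BDEF

Hence C_0 ≅ Z^5, C_1 ≅ Z^10, C_2 ≅ Z^10, C_3 ≅ Z^5.

Boundary ∂_1: C_1 → C_0 maps an edge to its endpoints' difference, ∂[p,q] = q − p.
The 5×10 boundary matrix has rank 4 and Smith normal form diag(1,1,1,1).

The boundary map ∂_2: C_2 → C_1 maps a triangle to the signed sum of its edges. For instance
  ∂ABE = BE − AE + AB,
  ∂ABF = BF − AF + AB.
The 10×10 boundary matrix has rank 6 and Smith normal form diag(1,1,1,1,1,1).

Boundary ∂_3: C_3 → C_2 sends each 3-simplex σ to the alternating sum Σ_i (−1)^i (σ with its i-th vertex removed). For instance
  ∂ABDE = BDE − ADE + ABE − ABD,
  ∂ADEF = DEF − AEF + ADF − ADE.
The 10×5 boundary matrix has rank 4 and Smith normal form diag(1,1,1,1).

From H_k ≅ ker(∂_k) / im(∂_{k+1}) we obtain:

  H_0: rank C_0 − rank ∂_1 = 5 − 4 = 1, and the invariant factors of ∂_1 are all 1, so H_0 ≅ Z.
  H_1: rank ker ∂_1 − rank ∂_2 = (10 − 4) − 6 = 0, and the invariant factors of ∂_2 are all 1, so H_1 ≅ 0.
  H_2: rank ker ∂_2 − rank ∂_3 = (10 − 6) − 4 = 0, and the invariant factors of ∂_3 are all 1, so H_2 ≅ 0.
  H_3: rank ker ∂_3 − rank ∂_4 = (5 − 4) − 0 = 1, and there is no ∂_4, so H_3 ≅ Z.

(K is a triangulation of the 3-sphere S^3.)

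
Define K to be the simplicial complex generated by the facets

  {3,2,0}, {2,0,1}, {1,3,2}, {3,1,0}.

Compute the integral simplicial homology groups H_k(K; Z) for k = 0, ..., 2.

H_0 ≅ Z,  H_1 = 0,  H_2 ≅ Z.

Fix the vertex order 0 < 1 < 2 < 3 and write every simplex with vertices in increasing order. Then dim K = 2 and the simplices of K are:

  0-simplices (4): [0], [1], [2], [3]
  1-simplices (6): [0,1], [0,2], [0,3], [1,2], [1,3], [2,3]
  2-simplices (4): [0,1,2], [0,1,3], [0,2,3], [1,2,3]

giving chain groups C_0 ≅ Z^4, C_1 ≅ Z^6, C_2 ≅ Z^4.

Boundary ∂_1: C_1 → C_0 maps an edge to its endpoints' difference, ∂[p,q] = q − p. For instance
  ∂[2,3] = [3] − [2].
This gives a 4×6 integer matrix of rank 3; reducing to Smith normal form yields diagonal entries (1,1,1).

∂_2: C_2 → C_1 maps a triangle to the signed sum of its edges. For instance
  ∂[0,2,3] = [2,3] − [0,3] + [0,2],
  ∂[0,1,2] = [1,2] − [0,2] + [0,1].
This gives a 6×4 integer matrix of rank 3; reducing to Smith normal form yields diagonal entries (1,1,1).

Reading off H_k = ker ∂_k / im ∂_{k+1}:

  H_0: rank C_0 − rank ∂_1 = 4 − 3 = 1, and the invariant factors of ∂_1 are all 1, so H_0 = Z.
  H_1: rank ker ∂_1 − rank ∂_2 = (6 − 3) − 3 = 0, and the invariant factors of ∂_2 are all 1, so H_1 = 0.
  H_2: rank ker ∂_2 − rank ∂_3 = (4 − 3) − 0 = 1, and there is no ∂_3, so H_2 = Z.

(K is a triangulation of the 2-sphere S^2.)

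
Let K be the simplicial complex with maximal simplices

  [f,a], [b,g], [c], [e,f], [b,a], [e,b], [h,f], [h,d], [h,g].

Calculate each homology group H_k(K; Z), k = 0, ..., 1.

Fix the vertex order a < b < c < d < e < f < g < h and write every simplex with vertices in increasing order. Then dim K = 1 and the simplices of K are:

  0-simplices (8): a, b, c, d, e, f, g, h
  1-simplices (8): ab, af, be, bg, dh, ef, fh, gh

so the chain groups are C_0 ≅ Z^8, C_1 ≅ Z^8.

∂_1: C_1 → C_0 sends each edge [p,q] (with p < q) to q − p.
The 8×8 boundary matrix has rank 6 and Smith normal form diag(1,1,1,1,1,1).

From H_k ≅ ker(∂_k) / im(∂_{k+1}) we obtain:

  H_0: rank C_0 − rank ∂_1 = 8 − 6 = 2, and the invariant factors of ∂_1 are all 1, so H_0 ≅ Z^2.
  H_1: rank ker ∂_1 − rank ∂_2 = (8 − 6) − 0 = 2, and there is no ∂_2, so H_1 ≅ Z^2.

H_0 ≅ Z^2,  H_1 ≅ Z^2.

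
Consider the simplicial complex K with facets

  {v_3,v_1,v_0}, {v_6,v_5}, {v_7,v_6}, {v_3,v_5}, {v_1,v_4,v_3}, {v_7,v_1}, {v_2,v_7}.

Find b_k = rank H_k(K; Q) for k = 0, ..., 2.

K has 8 vertices, 10 edges, 2 triangles.
rank ∂_0 = 0, rank ∂_1 = 7 ⇒ b_0 = 8 − 0 − 7 = 1; all invariant factors of ∂_1 are 1 so no torsion. So H_0 ≅ Z.
rank ∂_1 = 7, rank ∂_2 = 2 ⇒ b_1 = 10 − 7 − 2 = 1; all invariant factors of ∂_2 are 1 so no torsion. So H_1 ≅ Z.
rank ∂_2 = 2, rank ∂_3 = 0 ⇒ b_2 = 2 − 2 − 0 = 0. So H_2 ≅ 0.

b_0 = 1, b_1 = 1, b_2 = 0.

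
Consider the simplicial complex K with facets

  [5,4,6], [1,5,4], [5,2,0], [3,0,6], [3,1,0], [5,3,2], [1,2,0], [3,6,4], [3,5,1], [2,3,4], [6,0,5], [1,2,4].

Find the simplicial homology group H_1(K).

We work with the vertex ordering 0 < 1 < 2 < 3 < 4 < 5 < 6. The simplices of K, each written with vertices in increasing order, are:

  0-simplices (7): [0], [1], [2], [3], [4], [5], [6]
  1-simplices (18): [0,1], [0,2], [0,3], [0,5], [0,6], [1,2], [1,3], [1,4], [1,5], [2,3], [2,4], [2,5], [3,4], [3,5], [3,6], [4,5], [4,6], [5,6]
  2-simplices (12): [0,1,2], [0,1,3], [0,2,5], [0,3,6], [0,5,6], [1,2,4], [1,3,5], [1,4,5], [2,3,4], [2,3,5], [3,4,6], [4,5,6]

so the chain groups are C_0 ≅ Z^7, C_1 ≅ Z^18, C_2 ≅ Z^12.

The boundary map ∂_1: C_1 → C_0 sends each edge [p,q] (with p < q) to q − p. For instance
  ∂[2,5] = [5] − [2].
The resulting 7×18 matrix has rank 6, and its Smith normal form has invariant factors (1,1,1,1,1,1).

Boundary ∂_2: C_2 → C_1 maps a triangle to the signed sum of its edges. For instance
  ∂[0,5,6] = [5,6] − [0,6] + [0,5],
  ∂[0,1,3] = [1,3] − [0,3] + [0,1].
The 18×12 boundary matrix has rank 12 and Smith normal form diag(1,1,1,1,1,1,1,1,1,1,1,2).

Computing H_k = (kernel of ∂_k) / (image of ∂_{k+1}):

  H_1: rank ker ∂_1 − rank ∂_2 = (18 − 6) − 12 = 0, and ∂_2 has invariant factor 2 > 1, so H_1 = Z/2.

H_1 = Z/2.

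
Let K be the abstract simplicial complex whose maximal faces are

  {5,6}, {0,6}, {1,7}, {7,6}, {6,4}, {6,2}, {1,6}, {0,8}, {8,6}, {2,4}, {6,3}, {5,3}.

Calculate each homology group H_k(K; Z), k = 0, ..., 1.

Order the vertices as 0 < 1 < 2 < 3 < 4 < 5 < 6 < 7 < 8. Listing each simplex with vertices in this order, K has dimension 1 with simplices:

  0-simplices (9): [0], [1], [2], [3], [4], [5], [6], [7], [8]
  1-simplices (12): [0,6], [0,8], [1,6], [1,7], [2,4], [2,6], [3,5], [3,6], [4,6], [5,6], [6,7], [6,8]

so the chain groups are C_0 ≅ Z^9, C_1 ≅ Z^12.

∂_1: C_1 → C_0 sends each edge [p,q] (with p < q) to q − p.
The resulting 9×12 matrix has rank 8, and its Smith normal form has invariant factors (1,1,1,1,1,1,1,1).

From H_k ≅ ker(∂_k) / im(∂_{k+1}) we obtain:

  H_0: rank C_0 − rank ∂_1 = 9 − 8 = 1, and the invariant factors of ∂_1 are all 1, so H_0 = Z.
  H_1: rank ker ∂_1 − rank ∂_2 = (12 − 8) − 0 = 4, and there is no ∂_2, so H_1 = Z^4.

As a check, the Euler characteristic is 9 − 12 = -3, which agrees with 1 − 4 = -3.

H_0 ≅ Z,  H_1 ≅ Z^4.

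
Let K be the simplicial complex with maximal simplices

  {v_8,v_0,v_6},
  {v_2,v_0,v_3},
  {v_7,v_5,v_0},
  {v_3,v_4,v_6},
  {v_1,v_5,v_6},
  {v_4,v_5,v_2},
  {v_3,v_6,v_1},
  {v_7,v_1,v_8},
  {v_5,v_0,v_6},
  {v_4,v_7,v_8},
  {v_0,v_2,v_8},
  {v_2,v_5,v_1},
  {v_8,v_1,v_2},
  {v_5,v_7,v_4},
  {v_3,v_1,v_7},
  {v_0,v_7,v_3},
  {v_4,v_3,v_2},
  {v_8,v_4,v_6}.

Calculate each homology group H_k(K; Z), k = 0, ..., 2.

Fix the vertex order v_0 < v_1 < v_2 < v_3 < v_4 < v_5 < v_6 < v_7 < v_8 and write every simplex with vertices in increasing order. Then dim K = 2 and the simplices of K are:

  0-simplices (9): [v_0], [v_1], [v_2], [v_3], [v_4], [v_5], [v_6], [v_7], [v_8]
  1-simplices (27): (27 of them)
  2-simplices (18): (18 of them)

giving chain groups C_0 ≅ Z^9, C_1 ≅ Z^27, C_2 ≅ Z^18.

∂_1: C_1 → C_0 is given by ∂[p,q] = [q] − [p]. For instance
  ∂[v_7,v_8] = [v_8] − [v_7].
As a 9×27 matrix over Z this has rank 8, with invariant factors (1,1,1,1,1,1,1,1).

∂_2: C_2 → C_1 acts by ∂[p,q,r] = [q,r] − [p,r] + [p,q]. For instance
  ∂[v_0,v_6,v_8] = [v_6,v_8] − [v_0,v_8] + [v_0,v_6],
  ∂[v_1,v_3,v_6] = [v_3,v_6] − [v_1,v_6] + [v_1,v_3].
As a 27×18 matrix over Z this has rank 17, with invariant factors (1,1,1,1,1,1,1,1,1,1,1,1,1,1,1,1,1).

Reading off H_k = ker ∂_k / im ∂_{k+1}:

  H_0: rank C_0 − rank ∂_1 = 9 − 8 = 1, and the invariant factors of ∂_1 are all 1, so H_0 ≅ Z.
  H_1: rank ker ∂_1 − rank ∂_2 = (27 − 8) − 17 = 2, and the invariant factors of ∂_2 are all 1, so H_1 ≅ Z^2.
  H_2: rank ker ∂_2 − rank ∂_3 = (18 − 17) − 0 = 1, and there is no ∂_3, so H_2 ≅ Z.

As a check, the Euler characteristic is 9 − 27 + 18 = 0, which agrees with 1 − 2 + 1 = 0.

H_0 ≅ Z,  H_1 ≅ Z^2,  H_2 ≅ Z.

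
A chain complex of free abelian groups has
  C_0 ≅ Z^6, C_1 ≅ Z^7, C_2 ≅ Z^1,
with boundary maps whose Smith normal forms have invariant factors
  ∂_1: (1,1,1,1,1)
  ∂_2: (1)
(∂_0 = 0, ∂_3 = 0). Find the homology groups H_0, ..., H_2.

H_0 ≅ Z,  H_1 ≅ Z,  H_2 = 0.

H_0: b_0 = 6 − 0 − 5 = 1; torsion from ∂_1 factors > 1: none. So H_0 ≅ Z.
H_1: b_1 = 7 − 5 − 1 = 1; torsion from ∂_2 factors > 1: none. So H_1 ≅ Z.
H_2: b_2 = 1 − 1 − 0 = 0; torsion from ∂_3 factors > 1: none. So H_2 ≅ 0.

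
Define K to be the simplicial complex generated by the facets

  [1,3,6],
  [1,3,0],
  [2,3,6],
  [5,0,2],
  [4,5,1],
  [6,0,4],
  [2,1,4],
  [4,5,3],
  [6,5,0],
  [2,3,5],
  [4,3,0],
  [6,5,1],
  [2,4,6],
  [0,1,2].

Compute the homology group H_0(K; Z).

Order the vertices as 0 < 1 < 2 < 3 < 4 < 5 < 6. Listing each simplex with vertices in this order, K has dimension 2 with simplices:

  0-simplices (7): [0], [1], [2], [3], [4], [5], [6]
  1-simplices (21): [0,1], [0,2], [0,3], [0,4], [0,5], [0,6], [1,2], [1,3], [1,4], [1,5], [1,6], [2,3], [2,4], [2,5], [2,6], [3,4], [3,5], [3,6], [4,5], [4,6], [5,6]
  2-simplices (14): [0,1,2], [0,1,3], [0,2,5], [0,3,4], [0,4,6], [0,5,6], [1,2,4], [1,3,6], [1,4,5], [1,5,6], [2,3,5], [2,3,6], [2,4,6], [3,4,5]

giving chain groups C_0 ≅ Z^7, C_1 ≅ Z^21, C_2 ≅ Z^14.

Boundary ∂_1: C_1 → C_0 maps an edge to its endpoints' difference, ∂[p,q] = q − p.
The 7×21 boundary matrix has rank 6 and Smith normal form diag(1,1,1,1,1,1).

Boundary ∂_2: C_2 → C_1 acts by ∂[p,q,r] = [q,r] − [p,r] + [p,q]. For instance
  ∂[0,5,6] = [5,6] − [0,6] + [0,5],
  ∂[1,3,6] = [3,6] − [1,6] + [1,3].
The 21×14 boundary matrix has rank 13 and Smith normal form diag(1,1,1,1,1,1,1,1,1,1,1,1,1).

From H_k ≅ ker(∂_k) / im(∂_{k+1}) we obtain:

  H_0: rank C_0 − rank ∂_1 = 7 − 6 = 1, and the invariant factors of ∂_1 are all 1, so H_0 ≅ Z.

H_0 = Z.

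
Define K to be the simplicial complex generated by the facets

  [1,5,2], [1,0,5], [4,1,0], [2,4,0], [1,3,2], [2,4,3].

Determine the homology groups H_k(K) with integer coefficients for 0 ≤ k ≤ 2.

Fix the vertex order 0 < 1 < 2 < 3 < 4 < 5 and write every simplex with vertices in increasing order. Then dim K = 2 and the simplices of K are:

  0-simplices (6): [0], [1], [2], [3], [4], [5]
  1-simplices (12): [0,1], [0,2], [0,4], [0,5], [1,2], [1,3], [1,4], [1,5], [2,3], [2,4], [2,5], [3,4]
  2-simplices (6): [0,1,4], [0,1,5], [0,2,4], [1,2,3], [1,2,5], [2,3,4]

Hence C_0 ≅ Z^6, C_1 ≅ Z^12, C_2 ≅ Z^6.

The boundary map ∂_1: C_1 → C_0 is given by ∂[p,q] = [q] − [p].
The resulting 6×12 matrix has rank 5, and its Smith normal form has invariant factors (1,1,1,1,1).

Boundary ∂_2: C_2 → C_1 sends each 2-simplex [p,q,r] to [q,r] − [p,r] + [p,q]. For instance
  ∂[0,1,4] = [1,4] − [0,4] + [0,1],
  ∂[1,2,3] = [2,3] − [1,3] + [1,2].
As a 12×6 matrix over Z this has rank 6, with invariant factors (1,1,1,1,1,1).

Now H_k = ker ∂_k / im ∂_{k+1}, so:

  H_0: rank C_0 − rank ∂_1 = 6 − 5 = 1, and the invariant factors of ∂_1 are all 1, so H_0 ≅ Z.
  H_1: rank ker ∂_1 − rank ∂_2 = (12 − 5) − 6 = 1, and the invariant factors of ∂_2 are all 1, so H_1 ≅ Z.
  H_2: rank ker ∂_2 − rank ∂_3 = (6 − 6) − 0 = 0, and there is no ∂_3, so H_2 ≅ 0.

As a check, the Euler characteristic is 6 − 12 + 6 = 0, which agrees with 1 − 1 + 0 = 0.

H_0 ≅ Z,  H_1 ≅ Z,  H_2 = 0.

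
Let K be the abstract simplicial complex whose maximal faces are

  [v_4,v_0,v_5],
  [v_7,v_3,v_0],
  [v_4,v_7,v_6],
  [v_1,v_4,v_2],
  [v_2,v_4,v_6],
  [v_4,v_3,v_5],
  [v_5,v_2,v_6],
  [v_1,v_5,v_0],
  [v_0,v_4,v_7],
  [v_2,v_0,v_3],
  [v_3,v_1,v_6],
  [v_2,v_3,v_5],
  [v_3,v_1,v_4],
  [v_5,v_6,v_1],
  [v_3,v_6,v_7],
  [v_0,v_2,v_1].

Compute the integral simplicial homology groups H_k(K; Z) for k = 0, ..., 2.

Fix the vertex order v_0 < v_1 < v_2 < v_3 < v_4 < v_5 < v_6 < v_7 and write every simplex with vertices in increasing order. Then dim K = 2 and the simplices of K are:

  0-simplices (8): [v_0], [v_1], [v_2], [v_3], [v_4], [v_5], [v_6], [v_7]
  1-simplices (24): (24 of them)
  2-simplices (16): (16 of them)

giving chain groups C_0 ≅ Z^8, C_1 ≅ Z^24, C_2 ≅ Z^16.

Boundary ∂_1: C_1 → C_0 sends each edge [p,q] (with p < q) to q − p. For instance
  ∂[v_0,v_4] = [v_4] − [v_0].
This gives a 8×24 integer matrix of rank 7; reducing to Smith normal form yields diagonal entries (1,1,1,1,1,1,1).

Boundary ∂_2: C_2 → C_1 sends each 2-simplex [p,q,r] to [q,r] − [p,r] + [p,q]. For instance
  ∂[v_4,v_6,v_7] = [v_6,v_7] − [v_4,v_7] + [v_4,v_6],
  ∂[v_1,v_3,v_4] = [v_3,v_4] − [v_1,v_4] + [v_1,v_3].
The 24×16 boundary matrix has rank 15 and Smith normal form diag(1,1,1,1,1,1,1,1,1,1,1,1,1,1,1).

Reading off H_k = ker ∂_k / im ∂_{k+1}:

  H_0: rank C_0 − rank ∂_1 = 8 − 7 = 1, and the invariant factors of ∂_1 are all 1, so H_0 ≅ Z.
  H_1: rank ker ∂_1 − rank ∂_2 = (24 − 7) − 15 = 2, and the invariant factors of ∂_2 are all 1, so H_1 ≅ Z^2.
  H_2: rank ker ∂_2 − rank ∂_3 = (16 − 15) − 0 = 1, and there is no ∂_3, so H_2 ≅ Z.

As a check, the Euler characteristic is 8 − 24 + 16 = 0, which agrees with 1 − 2 + 1 = 0.

H_0 ≅ Z,  H_1 ≅ Z^2,  H_2 ≅ Z.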